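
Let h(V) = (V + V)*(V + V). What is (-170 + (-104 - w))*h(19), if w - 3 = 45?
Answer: -464968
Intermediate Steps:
w = 48 (w = 3 + 45 = 48)
h(V) = 4*V**2 (h(V) = (2*V)*(2*V) = 4*V**2)
(-170 + (-104 - w))*h(19) = (-170 + (-104 - 1*48))*(4*19**2) = (-170 + (-104 - 48))*(4*361) = (-170 - 152)*1444 = -322*1444 = -464968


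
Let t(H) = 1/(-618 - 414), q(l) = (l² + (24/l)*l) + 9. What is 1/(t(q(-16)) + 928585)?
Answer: 1032/958299719 ≈ 1.0769e-6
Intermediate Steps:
q(l) = 33 + l² (q(l) = (l² + 24) + 9 = (24 + l²) + 9 = 33 + l²)
t(H) = -1/1032 (t(H) = 1/(-1032) = -1/1032)
1/(t(q(-16)) + 928585) = 1/(-1/1032 + 928585) = 1/(958299719/1032) = 1032/958299719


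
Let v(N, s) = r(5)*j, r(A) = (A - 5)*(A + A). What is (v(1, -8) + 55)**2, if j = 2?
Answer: 3025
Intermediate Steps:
r(A) = 2*A*(-5 + A) (r(A) = (-5 + A)*(2*A) = 2*A*(-5 + A))
v(N, s) = 0 (v(N, s) = (2*5*(-5 + 5))*2 = (2*5*0)*2 = 0*2 = 0)
(v(1, -8) + 55)**2 = (0 + 55)**2 = 55**2 = 3025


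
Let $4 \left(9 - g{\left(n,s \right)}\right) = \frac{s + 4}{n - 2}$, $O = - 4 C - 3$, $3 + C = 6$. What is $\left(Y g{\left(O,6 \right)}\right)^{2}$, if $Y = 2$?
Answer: $\frac{96721}{289} \approx 334.67$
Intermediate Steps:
$C = 3$ ($C = -3 + 6 = 3$)
$O = -15$ ($O = \left(-4\right) 3 - 3 = -12 - 3 = -15$)
$g{\left(n,s \right)} = 9 - \frac{4 + s}{4 \left(-2 + n\right)}$ ($g{\left(n,s \right)} = 9 - \frac{\left(s + 4\right) \frac{1}{n - 2}}{4} = 9 - \frac{\left(4 + s\right) \frac{1}{-2 + n}}{4} = 9 - \frac{\frac{1}{-2 + n} \left(4 + s\right)}{4} = 9 - \frac{4 + s}{4 \left(-2 + n\right)}$)
$\left(Y g{\left(O,6 \right)}\right)^{2} = \left(2 \frac{-76 - 6 + 36 \left(-15\right)}{4 \left(-2 - 15\right)}\right)^{2} = \left(2 \frac{-76 - 6 - 540}{4 \left(-17\right)}\right)^{2} = \left(2 \cdot \frac{1}{4} \left(- \frac{1}{17}\right) \left(-622\right)\right)^{2} = \left(2 \cdot \frac{311}{34}\right)^{2} = \left(\frac{311}{17}\right)^{2} = \frac{96721}{289}$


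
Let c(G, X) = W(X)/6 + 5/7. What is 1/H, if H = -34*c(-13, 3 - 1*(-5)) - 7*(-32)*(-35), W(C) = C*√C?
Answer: -1734075/13633636034 + 9996*√2/6816818017 ≈ -0.00012512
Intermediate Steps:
W(C) = C^(3/2)
c(G, X) = 5/7 + X^(3/2)/6 (c(G, X) = X^(3/2)/6 + 5/7 = 5/7 + X^(3/2)/6)
H = -55050/7 - 272*√2/3 (H = -34*(5/7 + (3 - 1*(-5))^(3/2)/6) - 7*(-32)*(-35) = -34*(5/7 + (3 + 5)^(3/2)/6) - (-224)*(-35) = -34*(5/7 + 8^(3/2)/6) - 1*7840 = -34*(5/7 + (16*√2)/6) - 7840 = -34*(5/7 + 8*√2/3) - 7840 = (-170/7 - 272*√2/3) - 7840 = -55050/7 - 272*√2/3 ≈ -7992.5)
1/H = 1/(-55050/7 - 272*√2/3)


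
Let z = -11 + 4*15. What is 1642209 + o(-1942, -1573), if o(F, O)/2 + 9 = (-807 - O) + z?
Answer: 1643821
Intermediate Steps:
z = 49 (z = -11 + 60 = 49)
o(F, O) = -1534 - 2*O (o(F, O) = -18 + 2*((-807 - O) + 49) = -18 + 2*(-758 - O) = -18 + (-1516 - 2*O) = -1534 - 2*O)
1642209 + o(-1942, -1573) = 1642209 + (-1534 - 2*(-1573)) = 1642209 + (-1534 + 3146) = 1642209 + 1612 = 1643821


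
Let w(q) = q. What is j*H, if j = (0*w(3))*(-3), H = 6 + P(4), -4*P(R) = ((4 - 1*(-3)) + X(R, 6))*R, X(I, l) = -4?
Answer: 0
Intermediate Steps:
P(R) = -3*R/4 (P(R) = -((4 - 1*(-3)) - 4)*R/4 = -((4 + 3) - 4)*R/4 = -(7 - 4)*R/4 = -3*R/4)
H = 3 (H = 6 - ¾*4 = 6 - 3 = 3)
j = 0 (j = (0*3)*(-3) = 0*(-3) = 0)
j*H = 0*3 = 0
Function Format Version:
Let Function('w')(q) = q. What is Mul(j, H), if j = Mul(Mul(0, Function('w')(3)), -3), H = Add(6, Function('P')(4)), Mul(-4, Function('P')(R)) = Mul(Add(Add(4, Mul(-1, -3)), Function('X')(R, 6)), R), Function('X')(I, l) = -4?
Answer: 0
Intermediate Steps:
Function('P')(R) = Mul(Rational(-3, 4), R) (Function('P')(R) = Mul(Rational(-1, 4), Mul(Add(Add(4, Mul(-1, -3)), -4), R)) = Mul(Rational(-1, 4), Mul(Add(Add(4, 3), -4), R)) = Mul(Rational(-1, 4), Mul(Add(7, -4), R)) = Mul(Rational(-1, 4), Mul(3, R)) = Mul(Rational(-3, 4), R))
H = 3 (H = Add(6, Mul(Rational(-3, 4), 4)) = Add(6, -3) = 3)
j = 0 (j = Mul(Mul(0, 3), -3) = Mul(0, -3) = 0)
Mul(j, H) = Mul(0, 3) = 0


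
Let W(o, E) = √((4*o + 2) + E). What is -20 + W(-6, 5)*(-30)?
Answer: -20 - 30*I*√17 ≈ -20.0 - 123.69*I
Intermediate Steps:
W(o, E) = √(2 + E + 4*o) (W(o, E) = √((2 + 4*o) + E) = √(2 + E + 4*o))
-20 + W(-6, 5)*(-30) = -20 + √(2 + 5 + 4*(-6))*(-30) = -20 + √(2 + 5 - 24)*(-30) = -20 + √(-17)*(-30) = -20 + (I*√17)*(-30) = -20 - 30*I*√17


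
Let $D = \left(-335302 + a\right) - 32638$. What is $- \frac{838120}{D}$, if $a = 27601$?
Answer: $\frac{838120}{340339} \approx 2.4626$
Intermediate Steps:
$D = -340339$ ($D = \left(-335302 + 27601\right) - 32638 = -307701 - 32638 = -340339$)
$- \frac{838120}{D} = - \frac{838120}{-340339} = \left(-838120\right) \left(- \frac{1}{340339}\right) = \frac{838120}{340339}$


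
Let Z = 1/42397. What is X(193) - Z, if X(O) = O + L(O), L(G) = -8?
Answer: 7843444/42397 ≈ 185.00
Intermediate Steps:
Z = 1/42397 ≈ 2.3587e-5
X(O) = -8 + O (X(O) = O - 8 = -8 + O)
X(193) - Z = (-8 + 193) - 1*1/42397 = 185 - 1/42397 = 7843444/42397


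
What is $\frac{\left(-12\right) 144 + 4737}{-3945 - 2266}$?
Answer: $- \frac{3009}{6211} \approx -0.48446$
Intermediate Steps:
$\frac{\left(-12\right) 144 + 4737}{-3945 - 2266} = \frac{-1728 + 4737}{-6211} = 3009 \left(- \frac{1}{6211}\right) = - \frac{3009}{6211}$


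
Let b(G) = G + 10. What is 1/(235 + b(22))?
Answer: 1/267 ≈ 0.0037453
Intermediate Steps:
b(G) = 10 + G
1/(235 + b(22)) = 1/(235 + (10 + 22)) = 1/(235 + 32) = 1/267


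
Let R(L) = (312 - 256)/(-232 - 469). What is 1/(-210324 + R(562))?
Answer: -701/147437180 ≈ -4.7546e-6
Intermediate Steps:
R(L) = -56/701 (R(L) = 56/(-701) = 56*(-1/701) = -56/701)
1/(-210324 + R(562)) = 1/(-210324 - 56/701) = 1/(-147437180/701) = -701/147437180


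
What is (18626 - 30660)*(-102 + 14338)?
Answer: -171316024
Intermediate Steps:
(18626 - 30660)*(-102 + 14338) = -12034*14236 = -171316024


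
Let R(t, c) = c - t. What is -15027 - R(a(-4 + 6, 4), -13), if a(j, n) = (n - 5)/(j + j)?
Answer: -60057/4 ≈ -15014.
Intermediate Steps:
a(j, n) = (-5 + n)/(2*j) (a(j, n) = (-5 + n)/((2*j)) = (-5 + n)*(1/(2*j)) = (-5 + n)/(2*j))
-15027 - R(a(-4 + 6, 4), -13) = -15027 - (-13 - (-5 + 4)/(2*(-4 + 6))) = -15027 - (-13 - (-1)/(2*2)) = -15027 - (-13 - 1*(-¼)) = -15027 - (-13 + ¼) = -15027 - 1*(-51/4) = -15027 + 51/4 = -60057/4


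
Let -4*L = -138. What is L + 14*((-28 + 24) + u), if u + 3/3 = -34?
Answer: -1023/2 ≈ -511.50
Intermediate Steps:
u = -35 (u = -1 - 34 = -35)
L = 69/2 (L = -¼*(-138) = 69/2 ≈ 34.500)
L + 14*((-28 + 24) + u) = 69/2 + 14*((-28 + 24) - 35) = 69/2 + 14*(-4 - 35) = 69/2 + 14*(-39) = 69/2 - 546 = -1023/2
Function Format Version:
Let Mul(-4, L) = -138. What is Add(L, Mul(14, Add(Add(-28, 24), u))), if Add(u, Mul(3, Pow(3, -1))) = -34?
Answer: Rational(-1023, 2) ≈ -511.50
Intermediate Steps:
u = -35 (u = Add(-1, -34) = -35)
L = Rational(69, 2) (L = Mul(Rational(-1, 4), -138) = Rational(69, 2) ≈ 34.500)
Add(L, Mul(14, Add(Add(-28, 24), u))) = Add(Rational(69, 2), Mul(14, Add(Add(-28, 24), -35))) = Add(Rational(69, 2), Mul(14, Add(-4, -35))) = Add(Rational(69, 2), Mul(14, -39)) = Add(Rational(69, 2), -546) = Rational(-1023, 2)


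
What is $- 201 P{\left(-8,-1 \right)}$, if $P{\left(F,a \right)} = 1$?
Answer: $-201$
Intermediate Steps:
$- 201 P{\left(-8,-1 \right)} = \left(-201\right) 1 = -201$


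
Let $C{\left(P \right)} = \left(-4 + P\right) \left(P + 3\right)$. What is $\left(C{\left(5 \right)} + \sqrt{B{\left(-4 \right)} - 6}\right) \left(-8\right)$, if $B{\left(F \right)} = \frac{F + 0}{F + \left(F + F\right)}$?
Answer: $-64 - \frac{8 i \sqrt{51}}{3} \approx -64.0 - 19.044 i$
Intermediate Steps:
$B{\left(F \right)} = \frac{1}{3}$ ($B{\left(F \right)} = \frac{F}{F + 2 F} = \frac{F}{3 F} = F \frac{1}{3 F} = \frac{1}{3}$)
$C{\left(P \right)} = \left(-4 + P\right) \left(3 + P\right)$
$\left(C{\left(5 \right)} + \sqrt{B{\left(-4 \right)} - 6}\right) \left(-8\right) = \left(\left(-12 + 5^{2} - 5\right) + \sqrt{\frac{1}{3} - 6}\right) \left(-8\right) = \left(\left(-12 + 25 - 5\right) + \sqrt{- \frac{17}{3}}\right) \left(-8\right) = \left(8 + \frac{i \sqrt{51}}{3}\right) \left(-8\right) = -64 - \frac{8 i \sqrt{51}}{3}$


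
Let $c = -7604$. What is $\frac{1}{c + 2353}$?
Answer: $- \frac{1}{5251} \approx -0.00019044$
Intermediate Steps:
$\frac{1}{c + 2353} = \frac{1}{-7604 + 2353} = \frac{1}{-5251} = - \frac{1}{5251}$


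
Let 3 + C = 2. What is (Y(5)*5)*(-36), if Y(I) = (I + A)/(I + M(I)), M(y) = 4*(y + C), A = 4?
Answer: -540/7 ≈ -77.143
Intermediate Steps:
C = -1 (C = -3 + 2 = -1)
M(y) = -4 + 4*y (M(y) = 4*(y - 1) = 4*(-1 + y) = -4 + 4*y)
Y(I) = (4 + I)/(-4 + 5*I) (Y(I) = (I + 4)/(I + (-4 + 4*I)) = (4 + I)/(-4 + 5*I))
(Y(5)*5)*(-36) = (((4 + 5)/(-4 + 5*5))*5)*(-36) = ((9/(-4 + 25))*5)*(-36) = ((9/21)*5)*(-36) = (((1/21)*9)*5)*(-36) = ((3/7)*5)*(-36) = (15/7)*(-36) = -540/7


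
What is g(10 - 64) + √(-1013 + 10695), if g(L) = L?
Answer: -54 + √9682 ≈ 44.397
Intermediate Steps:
g(10 - 64) + √(-1013 + 10695) = (10 - 64) + √(-1013 + 10695) = -54 + √9682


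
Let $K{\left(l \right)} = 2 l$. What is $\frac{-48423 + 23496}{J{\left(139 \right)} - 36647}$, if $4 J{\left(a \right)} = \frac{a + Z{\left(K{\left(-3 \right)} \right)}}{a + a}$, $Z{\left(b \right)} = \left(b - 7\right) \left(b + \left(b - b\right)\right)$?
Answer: $\frac{9239608}{13583749} \approx 0.6802$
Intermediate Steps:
$Z{\left(b \right)} = b \left(-7 + b\right)$ ($Z{\left(b \right)} = \left(-7 + b\right) \left(b + 0\right) = \left(-7 + b\right) b = b \left(-7 + b\right)$)
$J{\left(a \right)} = \frac{78 + a}{8 a}$ ($J{\left(a \right)} = \frac{\left(a + 2 \left(-3\right) \left(-7 + 2 \left(-3\right)\right)\right) \frac{1}{a + a}}{4} = \frac{\left(a - 6 \left(-7 - 6\right)\right) \frac{1}{2 a}}{4} = \frac{\left(a - -78\right) \frac{1}{2 a}}{4} = \frac{\left(a + 78\right) \frac{1}{2 a}}{4} = \frac{\left(78 + a\right) \frac{1}{2 a}}{4} = \frac{\frac{1}{2} \frac{1}{a} \left(78 + a\right)}{4} = \frac{78 + a}{8 a}$)
$\frac{-48423 + 23496}{J{\left(139 \right)} - 36647} = \frac{-48423 + 23496}{\frac{78 + 139}{8 \cdot 139} - 36647} = - \frac{24927}{\frac{1}{8} \cdot \frac{1}{139} \cdot 217 - 36647} = - \frac{24927}{\frac{217}{1112} - 36647} = - \frac{24927}{- \frac{40751247}{1112}} = \left(-24927\right) \left(- \frac{1112}{40751247}\right) = \frac{9239608}{13583749}$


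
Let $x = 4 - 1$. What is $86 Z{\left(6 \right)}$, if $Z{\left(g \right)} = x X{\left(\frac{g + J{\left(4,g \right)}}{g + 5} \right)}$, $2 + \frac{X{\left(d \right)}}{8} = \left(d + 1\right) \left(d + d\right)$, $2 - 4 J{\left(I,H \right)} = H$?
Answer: $- \frac{169248}{121} \approx -1398.7$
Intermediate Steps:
$J{\left(I,H \right)} = \frac{1}{2} - \frac{H}{4}$
$x = 3$
$X{\left(d \right)} = -16 + 16 d \left(1 + d\right)$ ($X{\left(d \right)} = -16 + 8 \left(d + 1\right) \left(d + d\right) = -16 + 8 \left(1 + d\right) 2 d = -16 + 8 \cdot 2 d \left(1 + d\right) = -16 + 16 d \left(1 + d\right)$)
$Z{\left(g \right)} = -48 + \frac{48 \left(\frac{1}{2} + \frac{3 g}{4}\right)^{2}}{\left(5 + g\right)^{2}} + \frac{48 \left(\frac{1}{2} + \frac{3 g}{4}\right)}{5 + g}$ ($Z{\left(g \right)} = 3 \left(-16 + 16 \frac{g - \left(- \frac{1}{2} + \frac{g}{4}\right)}{g + 5} + 16 \left(\frac{g - \left(- \frac{1}{2} + \frac{g}{4}\right)}{g + 5}\right)^{2}\right) = 3 \left(-16 + 16 \frac{\frac{1}{2} + \frac{3 g}{4}}{5 + g} + 16 \left(\frac{\frac{1}{2} + \frac{3 g}{4}}{5 + g}\right)^{2}\right) = 3 \left(-16 + \frac{16 \left(\frac{1}{2} + \frac{3 g}{4}\right)}{5 + g} + 16 \frac{\left(\frac{1}{2} + \frac{3 g}{4}\right)^{2}}{\left(5 + g\right)^{2}}\right) = 3 \left(-16 + \frac{16 \left(\frac{1}{2} + \frac{3 g}{4}\right)}{5 + g} + \frac{16 \left(\frac{1}{2} + \frac{3 g}{4}\right)^{2}}{\left(5 + g\right)^{2}}\right) = 3 \left(-16 + \frac{16 \left(\frac{1}{2} + \frac{3 g}{4}\right)^{2}}{\left(5 + g\right)^{2}} + \frac{16 \left(\frac{1}{2} + \frac{3 g}{4}\right)}{5 + g}\right) = -48 + \frac{48 \left(\frac{1}{2} + \frac{3 g}{4}\right)^{2}}{\left(5 + g\right)^{2}} + \frac{48 \left(\frac{1}{2} + \frac{3 g}{4}\right)}{5 + g}$)
$86 Z{\left(6 \right)} = 86 \frac{3 \left(-356 - 480 + 5 \cdot 6^{2}\right)}{25 + 6^{2} + 10 \cdot 6} = 86 \frac{3 \left(-356 - 480 + 5 \cdot 36\right)}{25 + 36 + 60} = 86 \frac{3 \left(-356 - 480 + 180\right)}{121} = 86 \cdot 3 \cdot \frac{1}{121} \left(-656\right) = 86 \left(- \frac{1968}{121}\right) = - \frac{169248}{121}$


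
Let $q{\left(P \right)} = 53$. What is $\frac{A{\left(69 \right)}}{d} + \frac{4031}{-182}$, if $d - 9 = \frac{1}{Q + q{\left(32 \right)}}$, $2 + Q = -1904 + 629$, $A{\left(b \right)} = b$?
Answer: $- \frac{29030473}{2004730} \approx -14.481$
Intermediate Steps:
$Q = -1277$ ($Q = -2 + \left(-1904 + 629\right) = -2 - 1275 = -1277$)
$d = \frac{11015}{1224}$ ($d = 9 + \frac{1}{-1277 + 53} = 9 + \frac{1}{-1224} = 9 - \frac{1}{1224} = \frac{11015}{1224} \approx 8.9992$)
$\frac{A{\left(69 \right)}}{d} + \frac{4031}{-182} = \frac{69}{\frac{11015}{1224}} + \frac{4031}{-182} = 69 \cdot \frac{1224}{11015} + 4031 \left(- \frac{1}{182}\right) = \frac{84456}{11015} - \frac{4031}{182} = - \frac{29030473}{2004730}$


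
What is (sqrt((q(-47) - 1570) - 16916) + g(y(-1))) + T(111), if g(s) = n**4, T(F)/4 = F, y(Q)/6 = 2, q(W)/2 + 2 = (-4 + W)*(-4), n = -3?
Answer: 525 + I*sqrt(18082) ≈ 525.0 + 134.47*I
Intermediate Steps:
q(W) = 28 - 8*W (q(W) = -4 + 2*((-4 + W)*(-4)) = -4 + 2*(16 - 4*W) = -4 + (32 - 8*W) = 28 - 8*W)
y(Q) = 12 (y(Q) = 6*2 = 12)
T(F) = 4*F
g(s) = 81 (g(s) = (-3)**4 = 81)
(sqrt((q(-47) - 1570) - 16916) + g(y(-1))) + T(111) = (sqrt(((28 - 8*(-47)) - 1570) - 16916) + 81) + 4*111 = (sqrt(((28 + 376) - 1570) - 16916) + 81) + 444 = (sqrt((404 - 1570) - 16916) + 81) + 444 = (sqrt(-1166 - 16916) + 81) + 444 = (sqrt(-18082) + 81) + 444 = (I*sqrt(18082) + 81) + 444 = (81 + I*sqrt(18082)) + 444 = 525 + I*sqrt(18082)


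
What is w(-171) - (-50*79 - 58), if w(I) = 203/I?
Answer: 685165/171 ≈ 4006.8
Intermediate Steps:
w(-171) - (-50*79 - 58) = 203/(-171) - (-50*79 - 58) = 203*(-1/171) - (-3950 - 58) = -203/171 - 1*(-4008) = -203/171 + 4008 = 685165/171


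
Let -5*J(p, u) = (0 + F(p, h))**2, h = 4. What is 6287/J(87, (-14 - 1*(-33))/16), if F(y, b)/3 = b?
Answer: -31435/144 ≈ -218.30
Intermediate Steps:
F(y, b) = 3*b
J(p, u) = -144/5 (J(p, u) = -(0 + 3*4)**2/5 = -(0 + 12)**2/5 = -1/5*12**2 = -1/5*144 = -144/5)
6287/J(87, (-14 - 1*(-33))/16) = 6287/(-144/5) = 6287*(-5/144) = -31435/144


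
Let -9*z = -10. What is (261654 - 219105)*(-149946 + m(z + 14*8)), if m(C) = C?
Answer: -19125718768/3 ≈ -6.3752e+9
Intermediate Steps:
z = 10/9 (z = -⅑*(-10) = 10/9 ≈ 1.1111)
(261654 - 219105)*(-149946 + m(z + 14*8)) = (261654 - 219105)*(-149946 + (10/9 + 14*8)) = 42549*(-149946 + (10/9 + 112)) = 42549*(-149946 + 1018/9) = 42549*(-1348496/9) = -19125718768/3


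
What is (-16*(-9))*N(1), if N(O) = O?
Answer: 144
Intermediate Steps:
(-16*(-9))*N(1) = -16*(-9)*1 = 144*1 = 144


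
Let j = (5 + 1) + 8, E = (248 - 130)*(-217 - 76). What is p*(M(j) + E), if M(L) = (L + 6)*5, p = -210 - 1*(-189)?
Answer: 723954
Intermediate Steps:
p = -21 (p = -210 + 189 = -21)
E = -34574 (E = 118*(-293) = -34574)
j = 14 (j = 6 + 8 = 14)
M(L) = 30 + 5*L (M(L) = (6 + L)*5 = 30 + 5*L)
p*(M(j) + E) = -21*((30 + 5*14) - 34574) = -21*((30 + 70) - 34574) = -21*(100 - 34574) = -21*(-34474) = 723954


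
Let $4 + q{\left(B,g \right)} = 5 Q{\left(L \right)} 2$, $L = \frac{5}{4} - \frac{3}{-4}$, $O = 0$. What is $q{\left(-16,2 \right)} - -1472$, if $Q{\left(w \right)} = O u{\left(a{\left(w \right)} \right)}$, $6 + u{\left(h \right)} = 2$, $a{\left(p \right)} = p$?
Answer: $1468$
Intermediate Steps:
$u{\left(h \right)} = -4$ ($u{\left(h \right)} = -6 + 2 = -4$)
$L = 2$ ($L = 5 \cdot \frac{1}{4} - - \frac{3}{4} = \frac{5}{4} + \frac{3}{4} = 2$)
$Q{\left(w \right)} = 0$ ($Q{\left(w \right)} = 0 \left(-4\right) = 0$)
$q{\left(B,g \right)} = -4$ ($q{\left(B,g \right)} = -4 + 5 \cdot 0 \cdot 2 = -4 + 0 \cdot 2 = -4 + 0 = -4$)
$q{\left(-16,2 \right)} - -1472 = -4 - -1472 = -4 + 1472 = 1468$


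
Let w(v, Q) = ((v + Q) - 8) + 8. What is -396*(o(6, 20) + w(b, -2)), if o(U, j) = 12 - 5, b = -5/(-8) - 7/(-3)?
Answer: -6303/2 ≈ -3151.5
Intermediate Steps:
b = 71/24 (b = -5*(-⅛) - 7*(-⅓) = 5/8 + 7/3 = 71/24 ≈ 2.9583)
o(U, j) = 7
w(v, Q) = Q + v (w(v, Q) = ((Q + v) - 8) + 8 = (-8 + Q + v) + 8 = Q + v)
-396*(o(6, 20) + w(b, -2)) = -396*(7 + (-2 + 71/24)) = -396*(7 + 23/24) = -396*191/24 = -6303/2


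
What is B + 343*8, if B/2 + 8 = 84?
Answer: 2896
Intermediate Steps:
B = 152 (B = -16 + 2*84 = -16 + 168 = 152)
B + 343*8 = 152 + 343*8 = 152 + 2744 = 2896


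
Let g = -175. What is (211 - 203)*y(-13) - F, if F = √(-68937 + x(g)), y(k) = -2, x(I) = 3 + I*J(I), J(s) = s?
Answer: -16 - I*√38309 ≈ -16.0 - 195.73*I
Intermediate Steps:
x(I) = 3 + I² (x(I) = 3 + I*I = 3 + I²)
F = I*√38309 (F = √(-68937 + (3 + (-175)²)) = √(-68937 + (3 + 30625)) = √(-68937 + 30628) = √(-38309) = I*√38309 ≈ 195.73*I)
(211 - 203)*y(-13) - F = (211 - 203)*(-2) - I*√38309 = 8*(-2) - I*√38309 = -16 - I*√38309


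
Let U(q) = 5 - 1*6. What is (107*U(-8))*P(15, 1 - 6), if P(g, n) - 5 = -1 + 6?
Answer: -1070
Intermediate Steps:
U(q) = -1 (U(q) = 5 - 6 = -1)
P(g, n) = 10 (P(g, n) = 5 + (-1 + 6) = 5 + 5 = 10)
(107*U(-8))*P(15, 1 - 6) = (107*(-1))*10 = -107*10 = -1070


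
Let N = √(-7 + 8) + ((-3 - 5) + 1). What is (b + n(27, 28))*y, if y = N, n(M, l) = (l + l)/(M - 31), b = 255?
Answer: -1446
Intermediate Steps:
N = -6 (N = √1 + (-8 + 1) = 1 - 7 = -6)
n(M, l) = 2*l/(-31 + M) (n(M, l) = (2*l)/(-31 + M) = 2*l/(-31 + M))
y = -6
(b + n(27, 28))*y = (255 + 2*28/(-31 + 27))*(-6) = (255 + 2*28/(-4))*(-6) = (255 + 2*28*(-¼))*(-6) = (255 - 14)*(-6) = 241*(-6) = -1446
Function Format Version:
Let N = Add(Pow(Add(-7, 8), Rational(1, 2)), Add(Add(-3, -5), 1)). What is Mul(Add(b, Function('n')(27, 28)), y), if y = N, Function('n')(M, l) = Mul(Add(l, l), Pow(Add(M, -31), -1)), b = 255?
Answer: -1446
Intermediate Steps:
N = -6 (N = Add(Pow(1, Rational(1, 2)), Add(-8, 1)) = Add(1, -7) = -6)
Function('n')(M, l) = Mul(2, l, Pow(Add(-31, M), -1)) (Function('n')(M, l) = Mul(Mul(2, l), Pow(Add(-31, M), -1)) = Mul(2, l, Pow(Add(-31, M), -1)))
y = -6
Mul(Add(b, Function('n')(27, 28)), y) = Mul(Add(255, Mul(2, 28, Pow(Add(-31, 27), -1))), -6) = Mul(Add(255, Mul(2, 28, Pow(-4, -1))), -6) = Mul(Add(255, Mul(2, 28, Rational(-1, 4))), -6) = Mul(Add(255, -14), -6) = Mul(241, -6) = -1446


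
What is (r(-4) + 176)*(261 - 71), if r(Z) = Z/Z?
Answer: 33630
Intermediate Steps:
r(Z) = 1
(r(-4) + 176)*(261 - 71) = (1 + 176)*(261 - 71) = 177*190 = 33630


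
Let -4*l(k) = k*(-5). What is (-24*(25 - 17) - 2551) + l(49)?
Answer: -10727/4 ≈ -2681.8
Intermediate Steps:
l(k) = 5*k/4 (l(k) = -k*(-5)/4 = -(-5)*k/4 = 5*k/4)
(-24*(25 - 17) - 2551) + l(49) = (-24*(25 - 17) - 2551) + (5/4)*49 = (-24*8 - 2551) + 245/4 = (-192 - 2551) + 245/4 = -2743 + 245/4 = -10727/4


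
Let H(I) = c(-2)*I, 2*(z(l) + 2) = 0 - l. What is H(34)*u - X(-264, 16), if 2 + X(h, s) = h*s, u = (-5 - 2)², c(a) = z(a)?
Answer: 2560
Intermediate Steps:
z(l) = -2 - l/2 (z(l) = -2 + (0 - l)/2 = -2 + (-l)/2 = -2 - l/2)
c(a) = -2 - a/2
H(I) = -I (H(I) = (-2 - ½*(-2))*I = (-2 + 1)*I = -I)
u = 49 (u = (-7)² = 49)
X(h, s) = -2 + h*s
H(34)*u - X(-264, 16) = -1*34*49 - (-2 - 264*16) = -34*49 - (-2 - 4224) = -1666 - 1*(-4226) = -1666 + 4226 = 2560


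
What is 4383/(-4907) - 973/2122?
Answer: -14075237/10412654 ≈ -1.3517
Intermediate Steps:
4383/(-4907) - 973/2122 = 4383*(-1/4907) - 973*1/2122 = -4383/4907 - 973/2122 = -14075237/10412654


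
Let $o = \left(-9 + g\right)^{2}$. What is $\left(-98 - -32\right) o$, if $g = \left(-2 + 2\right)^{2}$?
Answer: $-5346$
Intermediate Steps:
$g = 0$ ($g = 0^{2} = 0$)
$o = 81$ ($o = \left(-9 + 0\right)^{2} = \left(-9\right)^{2} = 81$)
$\left(-98 - -32\right) o = \left(-98 - -32\right) 81 = \left(-98 + 32\right) 81 = \left(-66\right) 81 = -5346$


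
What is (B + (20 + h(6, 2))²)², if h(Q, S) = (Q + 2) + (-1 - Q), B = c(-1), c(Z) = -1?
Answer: 193600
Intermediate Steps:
B = -1
h(Q, S) = 1 (h(Q, S) = (2 + Q) + (-1 - Q) = 1)
(B + (20 + h(6, 2))²)² = (-1 + (20 + 1)²)² = (-1 + 21²)² = (-1 + 441)² = 440² = 193600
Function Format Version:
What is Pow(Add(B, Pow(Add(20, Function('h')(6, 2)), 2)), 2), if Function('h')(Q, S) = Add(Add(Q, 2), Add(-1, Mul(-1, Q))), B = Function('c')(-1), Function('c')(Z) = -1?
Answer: 193600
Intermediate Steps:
B = -1
Function('h')(Q, S) = 1 (Function('h')(Q, S) = Add(Add(2, Q), Add(-1, Mul(-1, Q))) = 1)
Pow(Add(B, Pow(Add(20, Function('h')(6, 2)), 2)), 2) = Pow(Add(-1, Pow(Add(20, 1), 2)), 2) = Pow(Add(-1, Pow(21, 2)), 2) = Pow(Add(-1, 441), 2) = Pow(440, 2) = 193600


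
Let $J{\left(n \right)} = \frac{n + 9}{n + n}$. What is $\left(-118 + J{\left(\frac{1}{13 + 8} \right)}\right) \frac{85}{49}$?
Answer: $- \frac{1955}{49} \approx -39.898$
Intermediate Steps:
$J{\left(n \right)} = \frac{9 + n}{2 n}$
$\left(-118 + J{\left(\frac{1}{13 + 8} \right)}\right) \frac{85}{49} = \left(-118 + \frac{9 + \frac{1}{13 + 8}}{2 \frac{1}{13 + 8}}\right) \frac{85}{49} = \left(-118 + \frac{9 + \frac{1}{21}}{2 \cdot \frac{1}{21}}\right) 85 \cdot \frac{1}{49} = \left(-118 + \frac{\frac{1}{\frac{1}{21}} \left(9 + \frac{1}{21}\right)}{2}\right) \frac{85}{49} = \left(-118 + \frac{1}{2} \cdot 21 \cdot \frac{190}{21}\right) \frac{85}{49} = \left(-118 + 95\right) \frac{85}{49} = \left(-23\right) \frac{85}{49} = - \frac{1955}{49}$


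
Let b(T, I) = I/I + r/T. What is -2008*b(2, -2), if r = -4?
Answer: 2008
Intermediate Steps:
b(T, I) = 1 - 4/T (b(T, I) = I/I - 4/T = 1 - 4/T)
-2008*b(2, -2) = -2008*(-4 + 2)/2 = -1004*(-2) = -2008*(-1) = 2008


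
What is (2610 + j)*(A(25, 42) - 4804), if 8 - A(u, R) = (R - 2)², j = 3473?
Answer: -38906868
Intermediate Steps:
A(u, R) = 8 - (-2 + R)² (A(u, R) = 8 - (R - 2)² = 8 - (-2 + R)²)
(2610 + j)*(A(25, 42) - 4804) = (2610 + 3473)*((8 - (-2 + 42)²) - 4804) = 6083*((8 - 1*40²) - 4804) = 6083*((8 - 1*1600) - 4804) = 6083*((8 - 1600) - 4804) = 6083*(-1592 - 4804) = 6083*(-6396) = -38906868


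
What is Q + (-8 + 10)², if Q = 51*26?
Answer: 1330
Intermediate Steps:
Q = 1326
Q + (-8 + 10)² = 1326 + (-8 + 10)² = 1326 + 2² = 1326 + 4 = 1330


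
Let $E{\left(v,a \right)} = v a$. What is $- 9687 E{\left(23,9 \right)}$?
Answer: $-2005209$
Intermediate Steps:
$E{\left(v,a \right)} = a v$
$- 9687 E{\left(23,9 \right)} = - 9687 \cdot 9 \cdot 23 = \left(-9687\right) 207 = -2005209$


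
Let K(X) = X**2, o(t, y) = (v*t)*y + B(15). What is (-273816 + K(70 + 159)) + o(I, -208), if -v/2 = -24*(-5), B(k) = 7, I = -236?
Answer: -12002488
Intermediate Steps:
v = -240 (v = -(-48)*(-5) = -2*120 = -240)
o(t, y) = 7 - 240*t*y (o(t, y) = (-240*t)*y + 7 = -240*t*y + 7 = 7 - 240*t*y)
(-273816 + K(70 + 159)) + o(I, -208) = (-273816 + (70 + 159)**2) + (7 - 240*(-236)*(-208)) = (-273816 + 229**2) + (7 - 11781120) = (-273816 + 52441) - 11781113 = -221375 - 11781113 = -12002488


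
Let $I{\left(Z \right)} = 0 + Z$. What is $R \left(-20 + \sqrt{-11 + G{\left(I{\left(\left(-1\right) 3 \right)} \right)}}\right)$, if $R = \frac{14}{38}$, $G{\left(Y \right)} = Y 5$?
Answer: $- \frac{140}{19} + \frac{7 i \sqrt{26}}{19} \approx -7.3684 + 1.8786 i$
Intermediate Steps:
$I{\left(Z \right)} = Z$
$G{\left(Y \right)} = 5 Y$
$R = \frac{7}{19}$ ($R = 14 \cdot \frac{1}{38} = \frac{7}{19} \approx 0.36842$)
$R \left(-20 + \sqrt{-11 + G{\left(I{\left(\left(-1\right) 3 \right)} \right)}}\right) = \frac{7 \left(-20 + \sqrt{-11 + 5 \left(\left(-1\right) 3\right)}\right)}{19} = \frac{7 \left(-20 + \sqrt{-11 + 5 \left(-3\right)}\right)}{19} = \frac{7 \left(-20 + \sqrt{-11 - 15}\right)}{19} = \frac{7 \left(-20 + \sqrt{-26}\right)}{19} = \frac{7 \left(-20 + i \sqrt{26}\right)}{19} = - \frac{140}{19} + \frac{7 i \sqrt{26}}{19}$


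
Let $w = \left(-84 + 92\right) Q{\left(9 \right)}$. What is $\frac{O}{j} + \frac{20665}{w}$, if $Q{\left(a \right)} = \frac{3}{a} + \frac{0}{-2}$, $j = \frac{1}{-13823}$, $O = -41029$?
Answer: $\frac{4537212931}{8} \approx 5.6715 \cdot 10^{8}$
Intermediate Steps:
$j = - \frac{1}{13823} \approx -7.2343 \cdot 10^{-5}$
$Q{\left(a \right)} = \frac{3}{a}$ ($Q{\left(a \right)} = \frac{3}{a} + 0 \left(- \frac{1}{2}\right) = \frac{3}{a} + 0 = \frac{3}{a}$)
$w = \frac{8}{3}$ ($w = \left(-84 + 92\right) \frac{3}{9} = 8 \cdot 3 \cdot \frac{1}{9} = 8 \cdot \frac{1}{3} = \frac{8}{3} \approx 2.6667$)
$\frac{O}{j} + \frac{20665}{w} = - \frac{41029}{- \frac{1}{13823}} + \frac{20665}{\frac{8}{3}} = \left(-41029\right) \left(-13823\right) + 20665 \cdot \frac{3}{8} = 567143867 + \frac{61995}{8} = \frac{4537212931}{8}$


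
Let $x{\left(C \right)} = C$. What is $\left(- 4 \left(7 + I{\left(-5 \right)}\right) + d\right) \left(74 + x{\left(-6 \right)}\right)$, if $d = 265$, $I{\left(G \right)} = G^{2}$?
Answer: $9316$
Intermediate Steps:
$\left(- 4 \left(7 + I{\left(-5 \right)}\right) + d\right) \left(74 + x{\left(-6 \right)}\right) = \left(- 4 \left(7 + \left(-5\right)^{2}\right) + 265\right) \left(74 - 6\right) = \left(- 4 \left(7 + 25\right) + 265\right) 68 = \left(\left(-4\right) 32 + 265\right) 68 = \left(-128 + 265\right) 68 = 137 \cdot 68 = 9316$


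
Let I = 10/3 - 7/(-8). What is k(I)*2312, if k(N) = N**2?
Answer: 2948089/72 ≈ 40946.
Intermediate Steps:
I = 101/24 (I = 10*(1/3) - 7*(-1/8) = 10/3 + 7/8 = 101/24 ≈ 4.2083)
k(I)*2312 = (101/24)**2*2312 = (10201/576)*2312 = 2948089/72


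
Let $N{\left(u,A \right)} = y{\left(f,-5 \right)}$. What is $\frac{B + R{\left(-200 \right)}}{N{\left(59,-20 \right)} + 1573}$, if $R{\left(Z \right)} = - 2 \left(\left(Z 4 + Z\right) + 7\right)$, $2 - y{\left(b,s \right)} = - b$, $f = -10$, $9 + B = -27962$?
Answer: $- \frac{5197}{313} \approx -16.604$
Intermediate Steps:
$B = -27971$ ($B = -9 - 27962 = -27971$)
$y{\left(b,s \right)} = 2 + b$ ($y{\left(b,s \right)} = 2 - - b = 2 + b$)
$R{\left(Z \right)} = -14 - 10 Z$ ($R{\left(Z \right)} = - 2 \left(\left(4 Z + Z\right) + 7\right) = - 2 \left(5 Z + 7\right) = - 2 \left(7 + 5 Z\right) = -14 - 10 Z$)
$N{\left(u,A \right)} = -8$ ($N{\left(u,A \right)} = 2 - 10 = -8$)
$\frac{B + R{\left(-200 \right)}}{N{\left(59,-20 \right)} + 1573} = \frac{-27971 - -1986}{-8 + 1573} = \frac{-27971 + \left(-14 + 2000\right)}{1565} = \left(-27971 + 1986\right) \frac{1}{1565} = \left(-25985\right) \frac{1}{1565} = - \frac{5197}{313}$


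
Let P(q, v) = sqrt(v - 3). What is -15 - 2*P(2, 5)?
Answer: -15 - 2*sqrt(2) ≈ -17.828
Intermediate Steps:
P(q, v) = sqrt(-3 + v)
-15 - 2*P(2, 5) = -15 - 2*sqrt(-3 + 5) = -15 - 2*sqrt(2)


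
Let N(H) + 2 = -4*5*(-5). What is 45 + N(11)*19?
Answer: 1907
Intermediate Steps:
N(H) = 98 (N(H) = -2 - 4*5*(-5) = -2 - 20*(-5) = -2 + 100 = 98)
45 + N(11)*19 = 45 + 98*19 = 45 + 1862 = 1907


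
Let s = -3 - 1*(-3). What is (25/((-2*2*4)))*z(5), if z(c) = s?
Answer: 0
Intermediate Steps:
s = 0 (s = -3 + 3 = 0)
z(c) = 0
(25/((-2*2*4)))*z(5) = (25/((-2*2*4)))*0 = (25/((-4*4)))*0 = (25/(-16))*0 = (25*(-1/16))*0 = -25/16*0 = 0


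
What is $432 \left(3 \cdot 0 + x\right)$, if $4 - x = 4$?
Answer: $0$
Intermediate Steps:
$x = 0$ ($x = 4 - 4 = 0$)
$432 \left(3 \cdot 0 + x\right) = 432 \left(3 \cdot 0 + 0\right) = 432 \left(0 + 0\right) = 432 \cdot 0 = 0$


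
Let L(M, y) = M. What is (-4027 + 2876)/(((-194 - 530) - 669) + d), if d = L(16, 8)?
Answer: 1151/1377 ≈ 0.83587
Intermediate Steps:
d = 16
(-4027 + 2876)/(((-194 - 530) - 669) + d) = (-4027 + 2876)/(((-194 - 530) - 669) + 16) = -1151/((-724 - 669) + 16) = -1151/(-1393 + 16) = -1151/(-1377) = -1151*(-1/1377) = 1151/1377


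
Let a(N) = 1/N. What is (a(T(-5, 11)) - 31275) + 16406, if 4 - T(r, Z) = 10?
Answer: -89215/6 ≈ -14869.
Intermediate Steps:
T(r, Z) = -6 (T(r, Z) = 4 - 1*10 = 4 - 10 = -6)
(a(T(-5, 11)) - 31275) + 16406 = (1/(-6) - 31275) + 16406 = (-1/6 - 31275) + 16406 = -187651/6 + 16406 = -89215/6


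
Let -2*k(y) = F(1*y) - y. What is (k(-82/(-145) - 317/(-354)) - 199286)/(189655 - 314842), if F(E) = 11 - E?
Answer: 5114778851/3212924355 ≈ 1.5919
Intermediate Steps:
k(y) = -11/2 + y (k(y) = -((11 - y) - y)/2 = -(11 - 2*y)/2 = -11/2 + y)
(k(-82/(-145) - 317/(-354)) - 199286)/(189655 - 314842) = ((-11/2 + (-82/(-145) - 317/(-354))) - 199286)/(189655 - 314842) = ((-11/2 + (-82*(-1/145) - 317*(-1/354))) - 199286)/(-125187) = ((-11/2 + (82/145 + 317/354)) - 199286)*(-1/125187) = ((-11/2 + 74993/51330) - 199286)*(-1/125187) = (-103661/25665 - 199286)*(-1/125187) = -5114778851/25665*(-1/125187) = 5114778851/3212924355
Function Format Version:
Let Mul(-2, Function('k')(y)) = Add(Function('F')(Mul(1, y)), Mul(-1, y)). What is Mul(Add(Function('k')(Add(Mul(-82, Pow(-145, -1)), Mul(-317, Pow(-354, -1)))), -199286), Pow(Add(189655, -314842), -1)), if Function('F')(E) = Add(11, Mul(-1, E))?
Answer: Rational(5114778851, 3212924355) ≈ 1.5919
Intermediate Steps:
Function('k')(y) = Add(Rational(-11, 2), y) (Function('k')(y) = Mul(Rational(-1, 2), Add(Add(11, Mul(-1, Mul(1, y))), Mul(-1, y))) = Mul(Rational(-1, 2), Add(Add(11, Mul(-1, y)), Mul(-1, y))) = Mul(Rational(-1, 2), Add(11, Mul(-2, y))) = Add(Rational(-11, 2), y))
Mul(Add(Function('k')(Add(Mul(-82, Pow(-145, -1)), Mul(-317, Pow(-354, -1)))), -199286), Pow(Add(189655, -314842), -1)) = Mul(Add(Add(Rational(-11, 2), Add(Mul(-82, Pow(-145, -1)), Mul(-317, Pow(-354, -1)))), -199286), Pow(Add(189655, -314842), -1)) = Mul(Add(Add(Rational(-11, 2), Add(Mul(-82, Rational(-1, 145)), Mul(-317, Rational(-1, 354)))), -199286), Pow(-125187, -1)) = Mul(Add(Add(Rational(-11, 2), Add(Rational(82, 145), Rational(317, 354))), -199286), Rational(-1, 125187)) = Mul(Add(Add(Rational(-11, 2), Rational(74993, 51330)), -199286), Rational(-1, 125187)) = Mul(Add(Rational(-103661, 25665), -199286), Rational(-1, 125187)) = Mul(Rational(-5114778851, 25665), Rational(-1, 125187)) = Rational(5114778851, 3212924355)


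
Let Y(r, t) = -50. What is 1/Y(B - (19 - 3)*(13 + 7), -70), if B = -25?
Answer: -1/50 ≈ -0.020000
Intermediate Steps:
1/Y(B - (19 - 3)*(13 + 7), -70) = 1/(-50) = -1/50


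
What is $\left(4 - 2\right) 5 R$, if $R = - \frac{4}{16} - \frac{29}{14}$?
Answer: $- \frac{325}{14} \approx -23.214$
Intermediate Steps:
$R = - \frac{65}{28}$ ($R = \left(-4\right) \frac{1}{16} - \frac{29}{14} = - \frac{1}{4} - \frac{29}{14} = - \frac{65}{28} \approx -2.3214$)
$\left(4 - 2\right) 5 R = \left(4 - 2\right) 5 \left(- \frac{65}{28}\right) = 2 \cdot 5 \left(- \frac{65}{28}\right) = 10 \left(- \frac{65}{28}\right) = - \frac{325}{14}$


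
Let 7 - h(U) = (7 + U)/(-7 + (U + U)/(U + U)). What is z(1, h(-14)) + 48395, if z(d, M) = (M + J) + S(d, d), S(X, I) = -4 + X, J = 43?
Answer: 290645/6 ≈ 48441.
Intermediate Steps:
h(U) = 49/6 + U/6 (h(U) = 7 - (7 + U)/(-7 + (U + U)/(U + U)) = 7 - (7 + U)/(-7 + (2*U)/((2*U))) = 7 - (7 + U)/(-7 + (2*U)*(1/(2*U))) = 7 - (7 + U)/(-7 + 1) = 7 - (7 + U)/(-6) = 7 - (7 + U)*(-1)/6 = 7 - (-7/6 - U/6) = 7 + (7/6 + U/6) = 49/6 + U/6)
z(d, M) = 39 + M + d (z(d, M) = (M + 43) + (-4 + d) = (43 + M) + (-4 + d) = 39 + M + d)
z(1, h(-14)) + 48395 = (39 + (49/6 + (⅙)*(-14)) + 1) + 48395 = (39 + (49/6 - 7/3) + 1) + 48395 = (39 + 35/6 + 1) + 48395 = 275/6 + 48395 = 290645/6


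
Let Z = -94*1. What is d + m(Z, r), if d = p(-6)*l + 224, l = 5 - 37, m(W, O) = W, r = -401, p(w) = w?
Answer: 322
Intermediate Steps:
Z = -94
l = -32
d = 416 (d = -6*(-32) + 224 = 192 + 224 = 416)
d + m(Z, r) = 416 - 94 = 322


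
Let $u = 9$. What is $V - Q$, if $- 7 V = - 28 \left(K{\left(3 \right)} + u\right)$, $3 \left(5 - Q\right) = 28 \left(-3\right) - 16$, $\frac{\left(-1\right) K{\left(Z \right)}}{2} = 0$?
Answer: $- \frac{7}{3} \approx -2.3333$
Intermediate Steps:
$K{\left(Z \right)} = 0$ ($K{\left(Z \right)} = \left(-2\right) 0 = 0$)
$Q = \frac{115}{3}$ ($Q = 5 - \frac{28 \left(-3\right) - 16}{3} = 5 - \frac{-84 - 16}{3} = 5 - - \frac{100}{3} = 5 + \frac{100}{3} = \frac{115}{3} \approx 38.333$)
$V = 36$ ($V = - \frac{\left(-28\right) \left(0 + 9\right)}{7} = - \frac{\left(-28\right) 9}{7} = \left(- \frac{1}{7}\right) \left(-252\right) = 36$)
$V - Q = 36 - \frac{115}{3} = - \frac{7}{3}$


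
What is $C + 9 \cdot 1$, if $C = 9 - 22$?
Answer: $-4$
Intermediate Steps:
$C = -13$ ($C = 9 - 22 = -13$)
$C + 9 \cdot 1 = -13 + 9 \cdot 1 = -13 + 9 = -4$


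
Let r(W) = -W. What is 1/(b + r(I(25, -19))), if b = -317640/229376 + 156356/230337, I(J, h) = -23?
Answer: 6604222464/147234625319 ≈ 0.044855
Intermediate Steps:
b = -4662491353/6604222464 (b = -317640*1/229376 + 156356*(1/230337) = -39705/28672 + 156356/230337 = -4662491353/6604222464 ≈ -0.70599)
1/(b + r(I(25, -19))) = 1/(-4662491353/6604222464 - 1*(-23)) = 1/(-4662491353/6604222464 + 23) = 1/(147234625319/6604222464) = 6604222464/147234625319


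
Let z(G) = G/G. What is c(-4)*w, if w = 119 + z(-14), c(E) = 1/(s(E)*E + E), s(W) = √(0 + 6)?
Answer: 6 - 6*√6 ≈ -8.6969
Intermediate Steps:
z(G) = 1
s(W) = √6
c(E) = 1/(E + E*√6) (c(E) = 1/(√6*E + E) = 1/(E*√6 + E) = 1/(E + E*√6))
w = 120 (w = 119 + 1 = 120)
c(-4)*w = (1/((-4)*(1 + √6)))*120 = -1/(4*(1 + √6))*120 = -30/(1 + √6)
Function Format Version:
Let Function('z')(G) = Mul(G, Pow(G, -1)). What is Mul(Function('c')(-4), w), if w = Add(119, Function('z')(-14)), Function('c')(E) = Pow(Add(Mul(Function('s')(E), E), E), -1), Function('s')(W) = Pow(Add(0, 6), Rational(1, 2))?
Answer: Add(6, Mul(-6, Pow(6, Rational(1, 2)))) ≈ -8.6969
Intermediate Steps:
Function('z')(G) = 1
Function('s')(W) = Pow(6, Rational(1, 2))
Function('c')(E) = Pow(Add(E, Mul(E, Pow(6, Rational(1, 2)))), -1) (Function('c')(E) = Pow(Add(Mul(Pow(6, Rational(1, 2)), E), E), -1) = Pow(Add(Mul(E, Pow(6, Rational(1, 2))), E), -1) = Pow(Add(E, Mul(E, Pow(6, Rational(1, 2)))), -1))
w = 120 (w = Add(119, 1) = 120)
Mul(Function('c')(-4), w) = Mul(Mul(Pow(-4, -1), Pow(Add(1, Pow(6, Rational(1, 2))), -1)), 120) = Mul(Mul(Rational(-1, 4), Pow(Add(1, Pow(6, Rational(1, 2))), -1)), 120) = Mul(-30, Pow(Add(1, Pow(6, Rational(1, 2))), -1))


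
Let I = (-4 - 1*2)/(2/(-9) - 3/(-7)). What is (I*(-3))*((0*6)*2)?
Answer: 0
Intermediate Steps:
I = -378/13 (I = (-4 - 2)/(2*(-⅑) - 3*(-⅐)) = -6/(-2/9 + 3/7) = -6/13/63 = -6*63/13 = -378/13 ≈ -29.077)
(I*(-3))*((0*6)*2) = (-378/13*(-3))*((0*6)*2) = 1134*(0*2)/13 = (1134/13)*0 = 0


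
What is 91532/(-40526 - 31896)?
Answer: -934/739 ≈ -1.2639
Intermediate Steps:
91532/(-40526 - 31896) = 91532/(-72422) = 91532*(-1/72422) = -934/739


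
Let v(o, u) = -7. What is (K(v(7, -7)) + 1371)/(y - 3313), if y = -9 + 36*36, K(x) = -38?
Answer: -1333/2026 ≈ -0.65795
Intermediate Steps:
y = 1287 (y = -9 + 1296 = 1287)
(K(v(7, -7)) + 1371)/(y - 3313) = (-38 + 1371)/(1287 - 3313) = 1333/(-2026) = 1333*(-1/2026) = -1333/2026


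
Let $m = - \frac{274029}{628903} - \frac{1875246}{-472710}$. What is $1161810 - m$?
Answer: $\frac{57565329645569792}{49548122855} \approx 1.1618 \cdot 10^{6}$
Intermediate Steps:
$m = \frac{174968597758}{49548122855}$ ($m = \left(-274029\right) \frac{1}{628903} - - \frac{312541}{78785} = - \frac{274029}{628903} + \frac{312541}{78785} = \frac{174968597758}{49548122855} \approx 3.5313$)
$1161810 - m = 1161810 - \frac{174968597758}{49548122855} = \frac{57565329645569792}{49548122855}$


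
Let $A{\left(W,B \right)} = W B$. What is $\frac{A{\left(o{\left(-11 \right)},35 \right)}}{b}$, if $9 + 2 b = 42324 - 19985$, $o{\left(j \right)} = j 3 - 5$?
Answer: $- \frac{38}{319} \approx -0.11912$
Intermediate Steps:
$o{\left(j \right)} = -5 + 3 j$ ($o{\left(j \right)} = 3 j - 5 = -5 + 3 j$)
$A{\left(W,B \right)} = B W$
$b = 11165$ ($b = - \frac{9}{2} + \frac{42324 - 19985}{2} = - \frac{9}{2} + \frac{1}{2} \cdot 22339 = - \frac{9}{2} + \frac{22339}{2} = 11165$)
$\frac{A{\left(o{\left(-11 \right)},35 \right)}}{b} = \frac{35 \left(-5 + 3 \left(-11\right)\right)}{11165} = 35 \left(-5 - 33\right) \frac{1}{11165} = 35 \left(-38\right) \frac{1}{11165} = \left(-1330\right) \frac{1}{11165} = - \frac{38}{319}$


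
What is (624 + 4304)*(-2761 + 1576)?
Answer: -5839680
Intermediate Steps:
(624 + 4304)*(-2761 + 1576) = 4928*(-1185) = -5839680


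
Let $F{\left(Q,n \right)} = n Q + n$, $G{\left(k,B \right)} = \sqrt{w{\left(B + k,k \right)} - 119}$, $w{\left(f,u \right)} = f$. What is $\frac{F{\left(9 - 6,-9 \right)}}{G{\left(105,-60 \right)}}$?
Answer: $\frac{18 i \sqrt{74}}{37} \approx 4.1849 i$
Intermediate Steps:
$G{\left(k,B \right)} = \sqrt{-119 + B + k}$ ($G{\left(k,B \right)} = \sqrt{\left(B + k\right) - 119} = \sqrt{-119 + B + k}$)
$F{\left(Q,n \right)} = n + Q n$ ($F{\left(Q,n \right)} = Q n + n = n + Q n$)
$\frac{F{\left(9 - 6,-9 \right)}}{G{\left(105,-60 \right)}} = \frac{\left(-9\right) \left(1 + \left(9 - 6\right)\right)}{\sqrt{-119 - 60 + 105}} = \frac{\left(-9\right) \left(1 + \left(9 - 6\right)\right)}{\sqrt{-74}} = \frac{\left(-9\right) \left(1 + 3\right)}{i \sqrt{74}} = \left(-9\right) 4 \left(- \frac{i \sqrt{74}}{74}\right) = - 36 \left(- \frac{i \sqrt{74}}{74}\right) = \frac{18 i \sqrt{74}}{37}$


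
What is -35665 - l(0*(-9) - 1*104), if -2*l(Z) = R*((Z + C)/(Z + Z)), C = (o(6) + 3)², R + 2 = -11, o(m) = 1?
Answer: -142671/4 ≈ -35668.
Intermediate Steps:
R = -13 (R = -2 - 11 = -13)
C = 16 (C = (1 + 3)² = 4² = 16)
l(Z) = 13*(16 + Z)/(4*Z) (l(Z) = -(-13)*(Z + 16)/(Z + Z)/2 = -(-13)*(16 + Z)/((2*Z))/2 = -(-13)*(16 + Z)*(1/(2*Z))/2 = -(-13)*(16 + Z)/(2*Z)/2 = -(-13)*(16 + Z)/(4*Z) = 13*(16 + Z)/(4*Z))
-35665 - l(0*(-9) - 1*104) = -35665 - (13/4 + 52/(0*(-9) - 1*104)) = -35665 - (13/4 + 52/(0 - 104)) = -35665 - (13/4 + 52/(-104)) = -35665 - (13/4 + 52*(-1/104)) = -35665 - (13/4 - ½) = -35665 - 1*11/4 = -35665 - 11/4 = -142671/4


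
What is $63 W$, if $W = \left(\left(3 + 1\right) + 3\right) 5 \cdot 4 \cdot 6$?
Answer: $52920$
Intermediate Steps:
$W = 840$ ($W = \left(4 + 3\right) 20 \cdot 6 = 7 \cdot 20 \cdot 6 = 140 \cdot 6 = 840$)
$63 W = 63 \cdot 840 = 52920$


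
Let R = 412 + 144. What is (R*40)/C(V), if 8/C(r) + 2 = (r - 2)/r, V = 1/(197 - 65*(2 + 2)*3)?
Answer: 3238700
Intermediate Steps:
R = 556
V = -1/583 (V = 1/(197 - 260*3) = 1/(197 - 65*12) = 1/(197 - 780) = 1/(-583) = -1/583 ≈ -0.0017153)
C(r) = 8/(-2 + (-2 + r)/r) (C(r) = 8/(-2 + (r - 2)/r) = 8/(-2 + (-2 + r)/r))
(R*40)/C(V) = (556*40)/((-8*(-1/583)/(2 - 1/583))) = 22240/((-8*(-1/583)/1165/583)) = 22240/((-8*(-1/583)*583/1165)) = 22240/(8/1165) = 22240*(1165/8) = 3238700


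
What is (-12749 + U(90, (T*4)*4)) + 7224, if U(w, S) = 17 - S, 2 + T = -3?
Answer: -5428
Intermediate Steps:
T = -5 (T = -2 - 3 = -5)
(-12749 + U(90, (T*4)*4)) + 7224 = (-12749 + (17 - (-5*4)*4)) + 7224 = (-12749 + (17 - (-20)*4)) + 7224 = (-12749 + (17 - 1*(-80))) + 7224 = (-12749 + (17 + 80)) + 7224 = (-12749 + 97) + 7224 = -12652 + 7224 = -5428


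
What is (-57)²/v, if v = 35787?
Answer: 1083/11929 ≈ 0.090787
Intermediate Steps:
(-57)²/v = (-57)²/35787 = 3249*(1/35787) = 1083/11929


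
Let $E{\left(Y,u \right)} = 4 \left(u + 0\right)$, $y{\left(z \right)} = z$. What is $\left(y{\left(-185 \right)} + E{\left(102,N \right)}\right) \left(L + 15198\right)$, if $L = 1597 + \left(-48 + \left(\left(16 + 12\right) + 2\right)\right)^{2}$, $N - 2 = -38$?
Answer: $-5632151$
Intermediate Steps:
$N = -36$ ($N = 2 - 38 = -36$)
$E{\left(Y,u \right)} = 4 u$
$L = 1921$ ($L = 1597 + \left(-48 + \left(28 + 2\right)\right)^{2} = 1597 + \left(-48 + 30\right)^{2} = 1597 + \left(-18\right)^{2} = 1597 + 324 = 1921$)
$\left(y{\left(-185 \right)} + E{\left(102,N \right)}\right) \left(L + 15198\right) = \left(-185 + 4 \left(-36\right)\right) \left(1921 + 15198\right) = \left(-185 - 144\right) 17119 = \left(-329\right) 17119 = -5632151$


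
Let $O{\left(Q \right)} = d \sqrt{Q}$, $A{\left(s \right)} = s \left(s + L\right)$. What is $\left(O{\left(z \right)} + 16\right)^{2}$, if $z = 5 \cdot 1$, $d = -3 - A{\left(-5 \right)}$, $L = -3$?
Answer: $9501 - 1376 \sqrt{5} \approx 6424.2$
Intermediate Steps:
$A{\left(s \right)} = s \left(-3 + s\right)$ ($A{\left(s \right)} = s \left(s - 3\right) = s \left(-3 + s\right)$)
$d = -43$ ($d = -3 - - 5 \left(-3 - 5\right) = -3 - \left(-5\right) \left(-8\right) = -3 - 40 = -43$)
$z = 5$
$O{\left(Q \right)} = - 43 \sqrt{Q}$
$\left(O{\left(z \right)} + 16\right)^{2} = \left(- 43 \sqrt{5} + 16\right)^{2} = \left(16 - 43 \sqrt{5}\right)^{2}$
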